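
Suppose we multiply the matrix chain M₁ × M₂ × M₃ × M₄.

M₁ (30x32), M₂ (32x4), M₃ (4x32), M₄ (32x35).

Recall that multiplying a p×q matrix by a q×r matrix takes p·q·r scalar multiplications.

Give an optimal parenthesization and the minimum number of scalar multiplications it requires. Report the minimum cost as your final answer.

Adjacent pairs: M₁M₂ = 30·32·4 = 3840; M₂M₃ = 32·4·32 = 4096; M₃M₄ = 4·32·35 = 4480.
Length 3: M₁..M₃: k=1: 0+4096+30·32·32=34816; k=2: 3840+0+30·4·32=7680 → min 7680 | M₂..M₄: k=2: 0+4480+32·4·35=8960; k=3: 4096+0+32·32·35=39936 → min 8960.
Length 4: M₁..M₄: k=1: 0+8960+30·32·35=42560; k=2: 3840+4480+30·4·35=12520; k=3: 7680+0+30·32·35=41280 → min 12520.
Optimal parenthesization: ((M₁ × M₂) × (M₃ × M₄)) with cost 12520.

12520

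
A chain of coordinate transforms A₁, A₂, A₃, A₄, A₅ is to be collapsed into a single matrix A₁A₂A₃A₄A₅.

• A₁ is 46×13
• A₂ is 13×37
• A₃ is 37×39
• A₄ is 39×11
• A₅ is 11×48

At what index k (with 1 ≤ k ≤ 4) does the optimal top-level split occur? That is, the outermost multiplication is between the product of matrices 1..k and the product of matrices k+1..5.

4

Adjacent pairs: A₁A₂ = 46·13·37 = 22126; A₂A₃ = 13·37·39 = 18759; A₃A₄ = 37·39·11 = 15873; A₄A₅ = 39·11·48 = 20592.
Length 3: A₁..A₃: k=1: 0+18759+46·13·39=42081; k=2: 22126+0+46·37·39=88504 → min 42081 | A₂..A₄: k=2: 0+15873+13·37·11=21164; k=3: 18759+0+13·39·11=24336 → min 21164 | A₃..A₅: k=3: 0+20592+37·39·48=89856; k=4: 15873+0+37·11·48=35409 → min 35409.
Length 4: A₁..A₄: k=1: 0+21164+46·13·11=27742; k=2: 22126+15873+46·37·11=56721; k=3: 42081+0+46·39·11=61815 → min 27742 | A₂..A₅: k=2: 0+35409+13·37·48=58497; k=3: 18759+20592+13·39·48=63687; k=4: 21164+0+13·11·48=28028 → min 28028.
Top-level splits: k=1: (A₁..A₁)·(A₂..A₅) → 0+28028+46·13·48 = 56732; k=2: (A₁..A₂)·(A₃..A₅) → 22126+35409+46·37·48 = 139231; k=3: (A₁..A₃)·(A₄..A₅) → 42081+20592+46·39·48 = 148785; k=4: (A₁..A₄)·(A₅..A₅) → 27742+0+46·11·48 = 52030.
Best split is after A₄, i.e. k = 4.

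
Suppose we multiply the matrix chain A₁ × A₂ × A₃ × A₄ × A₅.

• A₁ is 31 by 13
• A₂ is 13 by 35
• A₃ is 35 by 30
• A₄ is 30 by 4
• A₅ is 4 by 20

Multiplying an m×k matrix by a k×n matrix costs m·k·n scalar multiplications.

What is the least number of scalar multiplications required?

10112

Adjacent pairs: A₁A₂ = 31·13·35 = 14105; A₂A₃ = 13·35·30 = 13650; A₃A₄ = 35·30·4 = 4200; A₄A₅ = 30·4·20 = 2400.
Length 3: A₁..A₃: k=1: 0+13650+31·13·30=25740; k=2: 14105+0+31·35·30=46655 → min 25740 | A₂..A₄: k=2: 0+4200+13·35·4=6020; k=3: 13650+0+13·30·4=15210 → min 6020 | A₃..A₅: k=3: 0+2400+35·30·20=23400; k=4: 4200+0+35·4·20=7000 → min 7000.
Length 4: A₁..A₄: k=1: 0+6020+31·13·4=7632; k=2: 14105+4200+31·35·4=22645; k=3: 25740+0+31·30·4=29460 → min 7632 | A₂..A₅: k=2: 0+7000+13·35·20=16100; k=3: 13650+2400+13·30·20=23850; k=4: 6020+0+13·4·20=7060 → min 7060.
Length 5: A₁..A₅: k=1: 0+7060+31·13·20=15120; k=2: 14105+7000+31·35·20=42805; k=3: 25740+2400+31·30·20=46740; k=4: 7632+0+31·4·20=10112 → min 10112.
Optimal order: ((A₁ × (A₂ × (A₃ × A₄))) × A₅) with cost 10112.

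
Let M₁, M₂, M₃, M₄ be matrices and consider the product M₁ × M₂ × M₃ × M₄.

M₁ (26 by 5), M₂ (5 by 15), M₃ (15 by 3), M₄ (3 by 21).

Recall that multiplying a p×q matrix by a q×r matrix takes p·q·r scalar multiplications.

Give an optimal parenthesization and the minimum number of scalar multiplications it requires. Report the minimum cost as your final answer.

Adjacent pairs: M₁M₂ = 26·5·15 = 1950; M₂M₃ = 5·15·3 = 225; M₃M₄ = 15·3·21 = 945.
Length 3: M₁..M₃: k=1: 0+225+26·5·3=615; k=2: 1950+0+26·15·3=3120 → min 615 | M₂..M₄: k=2: 0+945+5·15·21=2520; k=3: 225+0+5·3·21=540 → min 540.
Length 4: M₁..M₄: k=1: 0+540+26·5·21=3270; k=2: 1950+945+26·15·21=11085; k=3: 615+0+26·3·21=2253 → min 2253.
Optimal parenthesization: ((M₁ × (M₂ × M₃)) × M₄) with cost 2253.

2253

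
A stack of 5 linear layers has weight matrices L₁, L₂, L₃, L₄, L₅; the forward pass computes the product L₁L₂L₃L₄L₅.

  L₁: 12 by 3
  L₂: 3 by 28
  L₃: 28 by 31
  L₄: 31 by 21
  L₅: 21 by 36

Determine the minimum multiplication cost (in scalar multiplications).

8121

Adjacent pairs: L₁L₂ = 12·3·28 = 1008; L₂L₃ = 3·28·31 = 2604; L₃L₄ = 28·31·21 = 18228; L₄L₅ = 31·21·36 = 23436.
Length 3: L₁..L₃: k=1: 0+2604+12·3·31=3720; k=2: 1008+0+12·28·31=11424 → min 3720 | L₂..L₄: k=2: 0+18228+3·28·21=19992; k=3: 2604+0+3·31·21=4557 → min 4557 | L₃..L₅: k=3: 0+23436+28·31·36=54684; k=4: 18228+0+28·21·36=39396 → min 39396.
Length 4: L₁..L₄: k=1: 0+4557+12·3·21=5313; k=2: 1008+18228+12·28·21=26292; k=3: 3720+0+12·31·21=11532 → min 5313 | L₂..L₅: k=2: 0+39396+3·28·36=42420; k=3: 2604+23436+3·31·36=29388; k=4: 4557+0+3·21·36=6825 → min 6825.
Length 5: L₁..L₅: k=1: 0+6825+12·3·36=8121; k=2: 1008+39396+12·28·36=52500; k=3: 3720+23436+12·31·36=40548; k=4: 5313+0+12·21·36=14385 → min 8121.
Optimal order: (L₁(((L₂L₃)L₄)L₅)) with cost 8121.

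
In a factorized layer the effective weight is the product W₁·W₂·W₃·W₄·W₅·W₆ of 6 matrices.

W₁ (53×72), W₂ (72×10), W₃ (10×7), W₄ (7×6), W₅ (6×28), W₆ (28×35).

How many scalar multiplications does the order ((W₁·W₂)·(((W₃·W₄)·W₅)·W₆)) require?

68610

(W₁·W₂): 53×72 by 72×10 → 53×10, cost 53·72·10 = 38160
(W₃·W₄): 10×7 by 7×6 → 10×6, cost 10·7·6 = 420
((W₃·W₄)·W₅): 10×6 by 6×28 → 10×28, cost 10·6·28 = 1680; cumulative 2100
(((W₃·W₄)·W₅)·W₆): 10×28 by 28×35 → 10×35, cost 10·28·35 = 9800; cumulative 11900
((W₁·W₂)·(((W₃·W₄)·W₅)·W₆)): 53×10 by 10×35 → 53×35, cost 53·10·35 = 18550; cumulative 68610
Total: 68610 scalar multiplications.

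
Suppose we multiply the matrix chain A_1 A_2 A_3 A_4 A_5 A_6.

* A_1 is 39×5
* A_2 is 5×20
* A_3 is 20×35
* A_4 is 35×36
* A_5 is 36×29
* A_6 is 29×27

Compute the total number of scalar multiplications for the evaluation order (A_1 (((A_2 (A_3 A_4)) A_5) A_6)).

(A_3 A_4): 20×35 by 35×36 → 20×36, cost 20·35·36 = 25200
(A_2 (A_3 A_4)): 5×20 by 20×36 → 5×36, cost 5·20·36 = 3600; cumulative 28800
((A_2 (A_3 A_4)) A_5): 5×36 by 36×29 → 5×29, cost 5·36·29 = 5220; cumulative 34020
(((A_2 (A_3 A_4)) A_5) A_6): 5×29 by 29×27 → 5×27, cost 5·29·27 = 3915; cumulative 37935
(A_1 (((A_2 (A_3 A_4)) A_5) A_6)): 39×5 by 5×27 → 39×27, cost 39·5·27 = 5265; cumulative 43200
Total: 43200 scalar multiplications.

43200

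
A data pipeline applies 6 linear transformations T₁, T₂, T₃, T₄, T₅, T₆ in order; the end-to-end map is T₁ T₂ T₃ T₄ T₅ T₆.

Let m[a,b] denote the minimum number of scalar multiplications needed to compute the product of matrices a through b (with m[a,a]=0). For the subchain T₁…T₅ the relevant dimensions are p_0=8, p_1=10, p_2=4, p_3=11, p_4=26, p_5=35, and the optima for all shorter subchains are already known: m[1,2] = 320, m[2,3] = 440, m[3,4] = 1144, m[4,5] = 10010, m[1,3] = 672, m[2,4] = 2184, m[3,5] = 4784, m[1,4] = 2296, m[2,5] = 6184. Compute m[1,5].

6224

m[1,5] = min over k∈[1,4] of m[1,k]+m[k+1,5]+p_{0}·p_k·p_{5}.
k=1: 0 + 6184 + 8·10·35 = 8984; k=2: 320 + 4784 + 8·4·35 = 6224; k=3: 672 + 10010 + 8·11·35 = 13762; k=4: 2296 + 0 + 8·26·35 = 9576.
Minimum: 6224 at k=2.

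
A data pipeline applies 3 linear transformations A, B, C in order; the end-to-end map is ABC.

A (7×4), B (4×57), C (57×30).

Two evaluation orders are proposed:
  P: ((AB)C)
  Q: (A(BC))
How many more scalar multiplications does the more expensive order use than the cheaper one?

Order P = ((AB)C): (AB): 7×4 by 4×57 → 7×57, cost 7·4·57 = 1596; ((AB)C): 7×57 by 57×30 → 7×30, cost 7·57·30 = 11970; cumulative 13566. Total 13566.
Order Q = (A(BC)): (BC): 4×57 by 57×30 → 4×30, cost 4·57·30 = 6840; (A(BC)): 7×4 by 4×30 → 7×30, cost 7·4·30 = 840; cumulative 7680. Total 7680.
Difference: |13566 − 7680| = 5886.

5886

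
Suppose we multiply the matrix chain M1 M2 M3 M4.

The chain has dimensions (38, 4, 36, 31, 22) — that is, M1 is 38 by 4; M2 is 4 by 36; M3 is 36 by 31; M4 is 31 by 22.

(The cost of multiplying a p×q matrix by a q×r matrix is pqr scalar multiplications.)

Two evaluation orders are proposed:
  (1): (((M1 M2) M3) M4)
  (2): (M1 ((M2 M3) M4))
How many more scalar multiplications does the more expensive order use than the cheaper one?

63260

Order (1) = (((M1 M2) M3) M4): (M1 M2): 38×4 by 4×36 → 38×36, cost 38·4·36 = 5472; ((M1 M2) M3): 38×36 by 36×31 → 38×31, cost 38·36·31 = 42408; cumulative 47880; (((M1 M2) M3) M4): 38×31 by 31×22 → 38×22, cost 38·31·22 = 25916; cumulative 73796. Total 73796.
Order (2) = (M1 ((M2 M3) M4)): (M2 M3): 4×36 by 36×31 → 4×31, cost 4·36·31 = 4464; ((M2 M3) M4): 4×31 by 31×22 → 4×22, cost 4·31·22 = 2728; cumulative 7192; (M1 ((M2 M3) M4)): 38×4 by 4×22 → 38×22, cost 38·4·22 = 3344; cumulative 10536. Total 10536.
Difference: |73796 − 10536| = 63260.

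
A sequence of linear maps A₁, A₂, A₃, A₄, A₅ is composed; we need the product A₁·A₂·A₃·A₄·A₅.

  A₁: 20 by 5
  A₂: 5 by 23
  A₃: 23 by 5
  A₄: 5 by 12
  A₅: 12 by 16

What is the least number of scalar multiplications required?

3435

Adjacent pairs: A₁A₂ = 20·5·23 = 2300; A₂A₃ = 5·23·5 = 575; A₃A₄ = 23·5·12 = 1380; A₄A₅ = 5·12·16 = 960.
Length 3: A₁..A₃: k=1: 0+575+20·5·5=1075; k=2: 2300+0+20·23·5=4600 → min 1075 | A₂..A₄: k=2: 0+1380+5·23·12=2760; k=3: 575+0+5·5·12=875 → min 875 | A₃..A₅: k=3: 0+960+23·5·16=2800; k=4: 1380+0+23·12·16=5796 → min 2800.
Length 4: A₁..A₄: k=1: 0+875+20·5·12=2075; k=2: 2300+1380+20·23·12=9200; k=3: 1075+0+20·5·12=2275 → min 2075 | A₂..A₅: k=2: 0+2800+5·23·16=4640; k=3: 575+960+5·5·16=1935; k=4: 875+0+5·12·16=1835 → min 1835.
Length 5: A₁..A₅: k=1: 0+1835+20·5·16=3435; k=2: 2300+2800+20·23·16=12460; k=3: 1075+960+20·5·16=3635; k=4: 2075+0+20·12·16=5915 → min 3435.
Optimal order: (A₁·(((A₂·A₃)·A₄)·A₅)) with cost 3435.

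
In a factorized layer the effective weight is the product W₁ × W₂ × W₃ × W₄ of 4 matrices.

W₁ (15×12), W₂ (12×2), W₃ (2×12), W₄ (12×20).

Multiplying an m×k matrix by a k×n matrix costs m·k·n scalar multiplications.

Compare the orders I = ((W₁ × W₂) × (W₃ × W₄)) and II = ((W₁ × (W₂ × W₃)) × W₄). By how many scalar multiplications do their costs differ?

Order I = ((W₁ × W₂) × (W₃ × W₄)): (W₁ × W₂): 15×12 by 12×2 → 15×2, cost 15·12·2 = 360; (W₃ × W₄): 2×12 by 12×20 → 2×20, cost 2·12·20 = 480; ((W₁ × W₂) × (W₃ × W₄)): 15×2 by 2×20 → 15×20, cost 15·2·20 = 600; cumulative 1440. Total 1440.
Order II = ((W₁ × (W₂ × W₃)) × W₄): (W₂ × W₃): 12×2 by 2×12 → 12×12, cost 12·2·12 = 288; (W₁ × (W₂ × W₃)): 15×12 by 12×12 → 15×12, cost 15·12·12 = 2160; cumulative 2448; ((W₁ × (W₂ × W₃)) × W₄): 15×12 by 12×20 → 15×20, cost 15·12·20 = 3600; cumulative 6048. Total 6048.
Difference: |1440 − 6048| = 4608.

4608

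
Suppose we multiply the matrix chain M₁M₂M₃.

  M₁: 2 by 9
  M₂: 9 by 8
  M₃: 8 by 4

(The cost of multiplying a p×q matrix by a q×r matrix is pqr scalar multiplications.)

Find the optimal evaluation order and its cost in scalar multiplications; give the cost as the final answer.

208

(M₁(M₂M₃)): cost 360.
((M₁M₂)M₃): cost 208.
Optimal: ((M₁M₂)M₃) with cost 208.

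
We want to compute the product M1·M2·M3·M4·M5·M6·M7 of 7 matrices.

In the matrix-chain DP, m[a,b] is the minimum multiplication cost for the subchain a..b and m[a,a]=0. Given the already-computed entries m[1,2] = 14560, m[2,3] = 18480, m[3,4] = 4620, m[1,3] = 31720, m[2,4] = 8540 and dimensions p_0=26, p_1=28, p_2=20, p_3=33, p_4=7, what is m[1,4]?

13636

m[1,4] = min over k∈[1,3] of m[1,k]+m[k+1,4]+p_{0}·p_k·p_{4}.
k=1: 0 + 8540 + 26·28·7 = 13636; k=2: 14560 + 4620 + 26·20·7 = 22820; k=3: 31720 + 0 + 26·33·7 = 37726.
Minimum: 13636 at k=1.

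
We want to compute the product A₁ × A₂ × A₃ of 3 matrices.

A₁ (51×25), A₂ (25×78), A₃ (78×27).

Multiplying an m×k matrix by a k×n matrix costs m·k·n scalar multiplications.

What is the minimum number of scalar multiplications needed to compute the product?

87075

Order (A₁ × (A₂ × A₃)): (A₂ × A₃): 25×78 by 78×27 → 25×27, cost 25·78·27 = 52650; (A₁ × (A₂ × A₃)): 51×25 by 25×27 → 51×27, cost 51·25·27 = 34425; cumulative 87075. Total 87075.
Order ((A₁ × A₂) × A₃): (A₁ × A₂): 51×25 by 25×78 → 51×78, cost 51·25·78 = 99450; ((A₁ × A₂) × A₃): 51×78 by 78×27 → 51×27, cost 51·78·27 = 107406; cumulative 206856. Total 206856.
Minimum: 87075.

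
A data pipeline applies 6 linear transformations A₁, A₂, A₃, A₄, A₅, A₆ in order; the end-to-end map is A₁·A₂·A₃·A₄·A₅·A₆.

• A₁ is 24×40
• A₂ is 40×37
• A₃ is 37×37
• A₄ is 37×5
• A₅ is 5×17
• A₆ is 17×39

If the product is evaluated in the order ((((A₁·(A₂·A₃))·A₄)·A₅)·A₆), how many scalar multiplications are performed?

(A₂·A₃): 40×37 by 37×37 → 40×37, cost 40·37·37 = 54760
(A₁·(A₂·A₃)): 24×40 by 40×37 → 24×37, cost 24·40·37 = 35520; cumulative 90280
((A₁·(A₂·A₃))·A₄): 24×37 by 37×5 → 24×5, cost 24·37·5 = 4440; cumulative 94720
(((A₁·(A₂·A₃))·A₄)·A₅): 24×5 by 5×17 → 24×17, cost 24·5·17 = 2040; cumulative 96760
((((A₁·(A₂·A₃))·A₄)·A₅)·A₆): 24×17 by 17×39 → 24×39, cost 24·17·39 = 15912; cumulative 112672
Total: 112672 scalar multiplications.

112672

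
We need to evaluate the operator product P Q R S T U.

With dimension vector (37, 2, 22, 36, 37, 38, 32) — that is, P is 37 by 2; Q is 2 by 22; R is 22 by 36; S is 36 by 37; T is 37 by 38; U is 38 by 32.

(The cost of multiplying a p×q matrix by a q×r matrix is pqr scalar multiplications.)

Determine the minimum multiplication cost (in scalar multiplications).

11860

Adjacent pairs: PQ = 37·2·22 = 1628; QR = 2·22·36 = 1584; RS = 22·36·37 = 29304; ST = 36·37·38 = 50616; TU = 37·38·32 = 44992.
Length 3: P..R: k=1: 0+1584+37·2·36=4248; k=2: 1628+0+37·22·36=30932 → min 4248 | Q..S: k=2: 0+29304+2·22·37=30932; k=3: 1584+0+2·36·37=4248 → min 4248 | R..T: k=3: 0+50616+22·36·38=80712; k=4: 29304+0+22·37·38=60236 → min 60236 | S..U: k=4: 0+44992+36·37·32=87616; k=5: 50616+0+36·38·32=94392 → min 87616.
Length 4: P..S: k=1: 0+4248+37·2·37=6986; k=2: 1628+29304+37·22·37=61050; k=3: 4248+0+37·36·37=53532 → min 6986 | Q..T: k=2: 0+60236+2·22·38=61908; k=3: 1584+50616+2·36·38=54936; k=4: 4248+0+2·37·38=7060 → min 7060 | R..U: k=3: 0+87616+22·36·32=112960; k=4: 29304+44992+22·37·32=100344; k=5: 60236+0+22·38·32=86988 → min 86988.
Length 5: P..T: k=1: 0+7060+37·2·38=9872; k=2: 1628+60236+37·22·38=92796; k=3: 4248+50616+37·36·38=105480; k=4: 6986+0+37·37·38=59008 → min 9872 | Q..U: k=2: 0+86988+2·22·32=88396; k=3: 1584+87616+2·36·32=91504; k=4: 4248+44992+2·37·32=51608; k=5: 7060+0+2·38·32=9492 → min 9492.
Length 6: P..U: k=1: 0+9492+37·2·32=11860; k=2: 1628+86988+37·22·32=114664; k=3: 4248+87616+37·36·32=134488; k=4: 6986+44992+37·37·32=95786; k=5: 9872+0+37·38·32=54864 → min 11860.
Optimal order: (P ((((Q R) S) T) U)) with cost 11860.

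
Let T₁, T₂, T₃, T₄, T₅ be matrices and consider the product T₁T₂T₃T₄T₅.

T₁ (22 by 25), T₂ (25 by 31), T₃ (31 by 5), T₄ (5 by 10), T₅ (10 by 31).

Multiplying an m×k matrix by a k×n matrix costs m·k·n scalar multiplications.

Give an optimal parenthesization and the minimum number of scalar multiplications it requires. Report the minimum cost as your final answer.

Adjacent pairs: T₁T₂ = 22·25·31 = 17050; T₂T₃ = 25·31·5 = 3875; T₃T₄ = 31·5·10 = 1550; T₄T₅ = 5·10·31 = 1550.
Length 3: T₁..T₃: k=1: 0+3875+22·25·5=6625; k=2: 17050+0+22·31·5=20460 → min 6625 | T₂..T₄: k=2: 0+1550+25·31·10=9300; k=3: 3875+0+25·5·10=5125 → min 5125 | T₃..T₅: k=3: 0+1550+31·5·31=6355; k=4: 1550+0+31·10·31=11160 → min 6355.
Length 4: T₁..T₄: k=1: 0+5125+22·25·10=10625; k=2: 17050+1550+22·31·10=25420; k=3: 6625+0+22·5·10=7725 → min 7725 | T₂..T₅: k=2: 0+6355+25·31·31=30380; k=3: 3875+1550+25·5·31=9300; k=4: 5125+0+25·10·31=12875 → min 9300.
Length 5: T₁..T₅: k=1: 0+9300+22·25·31=26350; k=2: 17050+6355+22·31·31=44547; k=3: 6625+1550+22·5·31=11585; k=4: 7725+0+22·10·31=14545 → min 11585.
Optimal parenthesization: ((T₁(T₂T₃))(T₄T₅)) with cost 11585.

11585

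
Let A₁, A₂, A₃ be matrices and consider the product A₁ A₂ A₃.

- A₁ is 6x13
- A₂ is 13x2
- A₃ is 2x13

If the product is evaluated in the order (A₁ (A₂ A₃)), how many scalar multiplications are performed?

1352

(A₂ A₃): 13×2 by 2×13 → 13×13, cost 13·2·13 = 338
(A₁ (A₂ A₃)): 6×13 by 13×13 → 6×13, cost 6·13·13 = 1014; cumulative 1352
Total: 1352 scalar multiplications.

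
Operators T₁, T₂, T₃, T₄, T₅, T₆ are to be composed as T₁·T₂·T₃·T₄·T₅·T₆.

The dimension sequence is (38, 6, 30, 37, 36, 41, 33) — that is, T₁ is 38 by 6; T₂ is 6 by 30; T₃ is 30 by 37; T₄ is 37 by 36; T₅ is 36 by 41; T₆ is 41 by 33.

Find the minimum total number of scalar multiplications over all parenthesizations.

Adjacent pairs: T₁T₂ = 38·6·30 = 6840; T₂T₃ = 6·30·37 = 6660; T₃T₄ = 30·37·36 = 39960; T₄T₅ = 37·36·41 = 54612; T₅T₆ = 36·41·33 = 48708.
Length 3: T₁..T₃: k=1: 0+6660+38·6·37=15096; k=2: 6840+0+38·30·37=49020 → min 15096 | T₂..T₄: k=2: 0+39960+6·30·36=46440; k=3: 6660+0+6·37·36=14652 → min 14652 | T₃..T₅: k=3: 0+54612+30·37·41=100122; k=4: 39960+0+30·36·41=84240 → min 84240 | T₄..T₆: k=4: 0+48708+37·36·33=92664; k=5: 54612+0+37·41·33=104673 → min 92664.
Length 4: T₁..T₄: k=1: 0+14652+38·6·36=22860; k=2: 6840+39960+38·30·36=87840; k=3: 15096+0+38·37·36=65712 → min 22860 | T₂..T₅: k=2: 0+84240+6·30·41=91620; k=3: 6660+54612+6·37·41=70374; k=4: 14652+0+6·36·41=23508 → min 23508 | T₃..T₆: k=3: 0+92664+30·37·33=129294; k=4: 39960+48708+30·36·33=124308; k=5: 84240+0+30·41·33=124830 → min 124308.
Length 5: T₁..T₅: k=1: 0+23508+38·6·41=32856; k=2: 6840+84240+38·30·41=137820; k=3: 15096+54612+38·37·41=127354; k=4: 22860+0+38·36·41=78948 → min 32856 | T₂..T₆: k=2: 0+124308+6·30·33=130248; k=3: 6660+92664+6·37·33=106650; k=4: 14652+48708+6·36·33=70488; k=5: 23508+0+6·41·33=31626 → min 31626.
Length 6: T₁..T₆: k=1: 0+31626+38·6·33=39150; k=2: 6840+124308+38·30·33=168768; k=3: 15096+92664+38·37·33=154158; k=4: 22860+48708+38·36·33=116712; k=5: 32856+0+38·41·33=84270 → min 39150.
Optimal order: (T₁·((((T₂·T₃)·T₄)·T₅)·T₆)) with cost 39150.

39150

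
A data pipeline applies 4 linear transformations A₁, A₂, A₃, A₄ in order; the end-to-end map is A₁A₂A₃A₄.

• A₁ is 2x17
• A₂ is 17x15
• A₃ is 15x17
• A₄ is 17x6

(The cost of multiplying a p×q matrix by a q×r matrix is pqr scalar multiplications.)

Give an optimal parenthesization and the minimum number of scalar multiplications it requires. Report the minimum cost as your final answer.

Adjacent pairs: A₁A₂ = 2·17·15 = 510; A₂A₃ = 17·15·17 = 4335; A₃A₄ = 15·17·6 = 1530.
Length 3: A₁..A₃: k=1: 0+4335+2·17·17=4913; k=2: 510+0+2·15·17=1020 → min 1020 | A₂..A₄: k=2: 0+1530+17·15·6=3060; k=3: 4335+0+17·17·6=6069 → min 3060.
Length 4: A₁..A₄: k=1: 0+3060+2·17·6=3264; k=2: 510+1530+2·15·6=2220; k=3: 1020+0+2·17·6=1224 → min 1224.
Optimal parenthesization: (((A₁A₂)A₃)A₄) with cost 1224.

1224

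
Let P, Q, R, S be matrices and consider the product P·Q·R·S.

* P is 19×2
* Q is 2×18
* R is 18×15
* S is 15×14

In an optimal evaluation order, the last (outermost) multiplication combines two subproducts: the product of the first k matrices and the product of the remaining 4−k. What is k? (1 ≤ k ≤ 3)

1

Adjacent pairs: PQ = 19·2·18 = 684; QR = 2·18·15 = 540; RS = 18·15·14 = 3780.
Length 3: P..R: k=1: 0+540+19·2·15=1110; k=2: 684+0+19·18·15=5814 → min 1110 | Q..S: k=2: 0+3780+2·18·14=4284; k=3: 540+0+2·15·14=960 → min 960.
Top-level splits: k=1: (P..P)·(Q..S) → 0+960+19·2·14 = 1492; k=2: (P..Q)·(R..S) → 684+3780+19·18·14 = 9252; k=3: (P..R)·(S..S) → 1110+0+19·15·14 = 5100.
Best split is after P, i.e. k = 1.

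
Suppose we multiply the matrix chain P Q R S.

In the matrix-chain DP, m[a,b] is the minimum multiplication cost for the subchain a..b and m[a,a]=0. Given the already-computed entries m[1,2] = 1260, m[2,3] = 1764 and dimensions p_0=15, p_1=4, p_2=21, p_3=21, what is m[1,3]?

3024

m[1,3] = min over k∈[1,2] of m[1,k]+m[k+1,3]+p_{0}·p_k·p_{3}.
k=1: 0 + 1764 + 15·4·21 = 3024; k=2: 1260 + 0 + 15·21·21 = 7875.
Minimum: 3024 at k=1.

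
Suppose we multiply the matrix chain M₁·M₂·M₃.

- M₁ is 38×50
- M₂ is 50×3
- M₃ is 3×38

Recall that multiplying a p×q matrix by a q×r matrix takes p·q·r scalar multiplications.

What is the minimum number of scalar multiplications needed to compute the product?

Order (M₁·(M₂·M₃)): (M₂·M₃): 50×3 by 3×38 → 50×38, cost 50·3·38 = 5700; (M₁·(M₂·M₃)): 38×50 by 50×38 → 38×38, cost 38·50·38 = 72200; cumulative 77900. Total 77900.
Order ((M₁·M₂)·M₃): (M₁·M₂): 38×50 by 50×3 → 38×3, cost 38·50·3 = 5700; ((M₁·M₂)·M₃): 38×3 by 3×38 → 38×38, cost 38·3·38 = 4332; cumulative 10032. Total 10032.
Minimum: 10032.

10032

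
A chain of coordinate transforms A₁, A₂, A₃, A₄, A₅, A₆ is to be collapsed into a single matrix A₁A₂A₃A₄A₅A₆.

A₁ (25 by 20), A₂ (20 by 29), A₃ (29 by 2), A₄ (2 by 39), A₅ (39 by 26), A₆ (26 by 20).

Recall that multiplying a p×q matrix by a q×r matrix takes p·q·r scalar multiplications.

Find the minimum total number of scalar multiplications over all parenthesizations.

6228

Adjacent pairs: A₁A₂ = 25·20·29 = 14500; A₂A₃ = 20·29·2 = 1160; A₃A₄ = 29·2·39 = 2262; A₄A₅ = 2·39·26 = 2028; A₅A₆ = 39·26·20 = 20280.
Length 3: A₁..A₃: k=1: 0+1160+25·20·2=2160; k=2: 14500+0+25·29·2=15950 → min 2160 | A₂..A₄: k=2: 0+2262+20·29·39=24882; k=3: 1160+0+20·2·39=2720 → min 2720 | A₃..A₅: k=3: 0+2028+29·2·26=3536; k=4: 2262+0+29·39·26=31668 → min 3536 | A₄..A₆: k=4: 0+20280+2·39·20=21840; k=5: 2028+0+2·26·20=3068 → min 3068.
Length 4: A₁..A₄: k=1: 0+2720+25·20·39=22220; k=2: 14500+2262+25·29·39=45037; k=3: 2160+0+25·2·39=4110 → min 4110 | A₂..A₅: k=2: 0+3536+20·29·26=18616; k=3: 1160+2028+20·2·26=4228; k=4: 2720+0+20·39·26=23000 → min 4228 | A₃..A₆: k=3: 0+3068+29·2·20=4228; k=4: 2262+20280+29·39·20=45162; k=5: 3536+0+29·26·20=18616 → min 4228.
Length 5: A₁..A₅: k=1: 0+4228+25·20·26=17228; k=2: 14500+3536+25·29·26=36886; k=3: 2160+2028+25·2·26=5488; k=4: 4110+0+25·39·26=29460 → min 5488 | A₂..A₆: k=2: 0+4228+20·29·20=15828; k=3: 1160+3068+20·2·20=5028; k=4: 2720+20280+20·39·20=38600; k=5: 4228+0+20·26·20=14628 → min 5028.
Length 6: A₁..A₆: k=1: 0+5028+25·20·20=15028; k=2: 14500+4228+25·29·20=33228; k=3: 2160+3068+25·2·20=6228; k=4: 4110+20280+25·39·20=43890; k=5: 5488+0+25·26·20=18488 → min 6228.
Optimal order: ((A₁(A₂A₃))((A₄A₅)A₆)) with cost 6228.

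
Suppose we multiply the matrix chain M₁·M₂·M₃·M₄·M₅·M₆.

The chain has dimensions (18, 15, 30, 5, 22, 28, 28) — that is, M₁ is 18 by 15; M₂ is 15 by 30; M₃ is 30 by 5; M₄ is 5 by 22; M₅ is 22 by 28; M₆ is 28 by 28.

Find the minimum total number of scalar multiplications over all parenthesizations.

Adjacent pairs: M₁M₂ = 18·15·30 = 8100; M₂M₃ = 15·30·5 = 2250; M₃M₄ = 30·5·22 = 3300; M₄M₅ = 5·22·28 = 3080; M₅M₆ = 22·28·28 = 17248.
Length 3: M₁..M₃: k=1: 0+2250+18·15·5=3600; k=2: 8100+0+18·30·5=10800 → min 3600 | M₂..M₄: k=2: 0+3300+15·30·22=13200; k=3: 2250+0+15·5·22=3900 → min 3900 | M₃..M₅: k=3: 0+3080+30·5·28=7280; k=4: 3300+0+30·22·28=21780 → min 7280 | M₄..M₆: k=4: 0+17248+5·22·28=20328; k=5: 3080+0+5·28·28=7000 → min 7000.
Length 4: M₁..M₄: k=1: 0+3900+18·15·22=9840; k=2: 8100+3300+18·30·22=23280; k=3: 3600+0+18·5·22=5580 → min 5580 | M₂..M₅: k=2: 0+7280+15·30·28=19880; k=3: 2250+3080+15·5·28=7430; k=4: 3900+0+15·22·28=13140 → min 7430 | M₃..M₆: k=3: 0+7000+30·5·28=11200; k=4: 3300+17248+30·22·28=39028; k=5: 7280+0+30·28·28=30800 → min 11200.
Length 5: M₁..M₅: k=1: 0+7430+18·15·28=14990; k=2: 8100+7280+18·30·28=30500; k=3: 3600+3080+18·5·28=9200; k=4: 5580+0+18·22·28=16668 → min 9200 | M₂..M₆: k=2: 0+11200+15·30·28=23800; k=3: 2250+7000+15·5·28=11350; k=4: 3900+17248+15·22·28=30388; k=5: 7430+0+15·28·28=19190 → min 11350.
Length 6: M₁..M₆: k=1: 0+11350+18·15·28=18910; k=2: 8100+11200+18·30·28=34420; k=3: 3600+7000+18·5·28=13120; k=4: 5580+17248+18·22·28=33916; k=5: 9200+0+18·28·28=23312 → min 13120.
Optimal order: ((M₁·(M₂·M₃))·((M₄·M₅)·M₆)) with cost 13120.

13120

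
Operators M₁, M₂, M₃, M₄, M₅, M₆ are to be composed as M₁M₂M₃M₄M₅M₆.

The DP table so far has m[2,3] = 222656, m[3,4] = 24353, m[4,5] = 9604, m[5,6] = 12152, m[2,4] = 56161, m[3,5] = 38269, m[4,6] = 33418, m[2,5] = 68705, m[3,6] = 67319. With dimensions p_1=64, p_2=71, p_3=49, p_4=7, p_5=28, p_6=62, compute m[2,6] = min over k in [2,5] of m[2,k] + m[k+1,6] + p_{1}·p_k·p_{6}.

96089

m[2,6] = min over k∈[2,5] of m[2,k]+m[k+1,6]+p_{1}·p_k·p_{6}.
k=2: 0 + 67319 + 64·71·62 = 349047; k=3: 222656 + 33418 + 64·49·62 = 450506; k=4: 56161 + 12152 + 64·7·62 = 96089; k=5: 68705 + 0 + 64·28·62 = 179809.
Minimum: 96089 at k=4.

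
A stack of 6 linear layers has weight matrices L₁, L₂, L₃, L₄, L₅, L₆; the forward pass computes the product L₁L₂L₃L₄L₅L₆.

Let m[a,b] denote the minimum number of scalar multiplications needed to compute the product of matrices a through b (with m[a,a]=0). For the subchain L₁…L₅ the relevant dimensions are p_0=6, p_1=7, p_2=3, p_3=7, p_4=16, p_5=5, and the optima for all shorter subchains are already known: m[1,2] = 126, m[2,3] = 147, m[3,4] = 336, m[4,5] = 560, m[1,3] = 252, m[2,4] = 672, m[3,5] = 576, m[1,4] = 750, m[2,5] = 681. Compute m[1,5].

m[1,5] = min over k∈[1,4] of m[1,k]+m[k+1,5]+p_{0}·p_k·p_{5}.
k=1: 0 + 681 + 6·7·5 = 891; k=2: 126 + 576 + 6·3·5 = 792; k=3: 252 + 560 + 6·7·5 = 1022; k=4: 750 + 0 + 6·16·5 = 1230.
Minimum: 792 at k=2.

792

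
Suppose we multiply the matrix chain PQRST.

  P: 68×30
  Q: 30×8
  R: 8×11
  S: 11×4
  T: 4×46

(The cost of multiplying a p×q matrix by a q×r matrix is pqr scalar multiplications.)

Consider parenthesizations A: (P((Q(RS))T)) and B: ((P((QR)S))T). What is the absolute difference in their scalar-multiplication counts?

Order A = (P((Q(RS))T)): (RS): 8×11 by 11×4 → 8×4, cost 8·11·4 = 352; (Q(RS)): 30×8 by 8×4 → 30×4, cost 30·8·4 = 960; cumulative 1312; ((Q(RS))T): 30×4 by 4×46 → 30×46, cost 30·4·46 = 5520; cumulative 6832; (P((Q(RS))T)): 68×30 by 30×46 → 68×46, cost 68·30·46 = 93840; cumulative 100672. Total 100672.
Order B = ((P((QR)S))T): (QR): 30×8 by 8×11 → 30×11, cost 30·8·11 = 2640; ((QR)S): 30×11 by 11×4 → 30×4, cost 30·11·4 = 1320; cumulative 3960; (P((QR)S)): 68×30 by 30×4 → 68×4, cost 68·30·4 = 8160; cumulative 12120; ((P((QR)S))T): 68×4 by 4×46 → 68×46, cost 68·4·46 = 12512; cumulative 24632. Total 24632.
Difference: |100672 − 24632| = 76040.

76040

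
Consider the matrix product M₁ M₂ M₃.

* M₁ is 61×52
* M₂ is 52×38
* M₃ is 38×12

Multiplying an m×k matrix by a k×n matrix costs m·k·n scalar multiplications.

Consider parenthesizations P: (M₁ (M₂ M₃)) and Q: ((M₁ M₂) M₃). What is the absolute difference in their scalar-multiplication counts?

86576

Order P = (M₁ (M₂ M₃)): (M₂ M₃): 52×38 by 38×12 → 52×12, cost 52·38·12 = 23712; (M₁ (M₂ M₃)): 61×52 by 52×12 → 61×12, cost 61·52·12 = 38064; cumulative 61776. Total 61776.
Order Q = ((M₁ M₂) M₃): (M₁ M₂): 61×52 by 52×38 → 61×38, cost 61·52·38 = 120536; ((M₁ M₂) M₃): 61×38 by 38×12 → 61×12, cost 61·38·12 = 27816; cumulative 148352. Total 148352.
Difference: |61776 − 148352| = 86576.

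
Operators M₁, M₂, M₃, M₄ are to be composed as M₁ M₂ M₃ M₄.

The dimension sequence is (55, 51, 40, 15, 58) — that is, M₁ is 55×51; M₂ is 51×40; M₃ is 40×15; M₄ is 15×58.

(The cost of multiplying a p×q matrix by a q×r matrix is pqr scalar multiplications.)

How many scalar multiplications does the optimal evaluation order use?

120525

Adjacent pairs: M₁M₂ = 55·51·40 = 112200; M₂M₃ = 51·40·15 = 30600; M₃M₄ = 40·15·58 = 34800.
Length 3: M₁..M₃: k=1: 0+30600+55·51·15=72675; k=2: 112200+0+55·40·15=145200 → min 72675 | M₂..M₄: k=2: 0+34800+51·40·58=153120; k=3: 30600+0+51·15·58=74970 → min 74970.
Length 4: M₁..M₄: k=1: 0+74970+55·51·58=237660; k=2: 112200+34800+55·40·58=274600; k=3: 72675+0+55·15·58=120525 → min 120525.
Optimal order: ((M₁ (M₂ M₃)) M₄) with cost 120525.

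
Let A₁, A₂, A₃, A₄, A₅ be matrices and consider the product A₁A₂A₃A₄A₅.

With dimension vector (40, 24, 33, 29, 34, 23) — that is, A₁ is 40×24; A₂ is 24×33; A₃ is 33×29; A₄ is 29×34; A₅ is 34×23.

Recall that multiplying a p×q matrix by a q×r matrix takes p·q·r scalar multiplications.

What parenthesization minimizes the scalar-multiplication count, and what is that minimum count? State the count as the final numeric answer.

Adjacent pairs: A₁A₂ = 40·24·33 = 31680; A₂A₃ = 24·33·29 = 22968; A₃A₄ = 33·29·34 = 32538; A₄A₅ = 29·34·23 = 22678.
Length 3: A₁..A₃: k=1: 0+22968+40·24·29=50808; k=2: 31680+0+40·33·29=69960 → min 50808 | A₂..A₄: k=2: 0+32538+24·33·34=59466; k=3: 22968+0+24·29·34=46632 → min 46632 | A₃..A₅: k=3: 0+22678+33·29·23=44689; k=4: 32538+0+33·34·23=58344 → min 44689.
Length 4: A₁..A₄: k=1: 0+46632+40·24·34=79272; k=2: 31680+32538+40·33·34=109098; k=3: 50808+0+40·29·34=90248 → min 79272 | A₂..A₅: k=2: 0+44689+24·33·23=62905; k=3: 22968+22678+24·29·23=61654; k=4: 46632+0+24·34·23=65400 → min 61654.
Length 5: A₁..A₅: k=1: 0+61654+40·24·23=83734; k=2: 31680+44689+40·33·23=106729; k=3: 50808+22678+40·29·23=100166; k=4: 79272+0+40·34·23=110552 → min 83734.
Optimal parenthesization: (A₁((A₂A₃)(A₄A₅))) with cost 83734.

83734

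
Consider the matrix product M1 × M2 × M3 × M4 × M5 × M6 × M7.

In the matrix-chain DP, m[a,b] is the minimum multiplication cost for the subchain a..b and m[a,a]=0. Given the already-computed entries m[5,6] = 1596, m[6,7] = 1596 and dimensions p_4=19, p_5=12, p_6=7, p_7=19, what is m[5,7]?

4123

m[5,7] = min over k∈[5,6] of m[5,k]+m[k+1,7]+p_{4}·p_k·p_{7}.
k=5: 0 + 1596 + 19·12·19 = 5928; k=6: 1596 + 0 + 19·7·19 = 4123.
Minimum: 4123 at k=6.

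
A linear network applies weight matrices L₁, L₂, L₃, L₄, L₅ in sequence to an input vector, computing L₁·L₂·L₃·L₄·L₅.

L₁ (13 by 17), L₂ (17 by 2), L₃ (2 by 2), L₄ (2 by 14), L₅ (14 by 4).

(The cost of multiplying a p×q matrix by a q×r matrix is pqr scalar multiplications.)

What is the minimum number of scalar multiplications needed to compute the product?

674

Adjacent pairs: L₁L₂ = 13·17·2 = 442; L₂L₃ = 17·2·2 = 68; L₃L₄ = 2·2·14 = 56; L₄L₅ = 2·14·4 = 112.
Length 3: L₁..L₃: k=1: 0+68+13·17·2=510; k=2: 442+0+13·2·2=494 → min 494 | L₂..L₄: k=2: 0+56+17·2·14=532; k=3: 68+0+17·2·14=544 → min 532 | L₃..L₅: k=3: 0+112+2·2·4=128; k=4: 56+0+2·14·4=168 → min 128.
Length 4: L₁..L₄: k=1: 0+532+13·17·14=3626; k=2: 442+56+13·2·14=862; k=3: 494+0+13·2·14=858 → min 858 | L₂..L₅: k=2: 0+128+17·2·4=264; k=3: 68+112+17·2·4=316; k=4: 532+0+17·14·4=1484 → min 264.
Length 5: L₁..L₅: k=1: 0+264+13·17·4=1148; k=2: 442+128+13·2·4=674; k=3: 494+112+13·2·4=710; k=4: 858+0+13·14·4=1586 → min 674.
Optimal order: ((L₁·L₂)·(L₃·(L₄·L₅))) with cost 674.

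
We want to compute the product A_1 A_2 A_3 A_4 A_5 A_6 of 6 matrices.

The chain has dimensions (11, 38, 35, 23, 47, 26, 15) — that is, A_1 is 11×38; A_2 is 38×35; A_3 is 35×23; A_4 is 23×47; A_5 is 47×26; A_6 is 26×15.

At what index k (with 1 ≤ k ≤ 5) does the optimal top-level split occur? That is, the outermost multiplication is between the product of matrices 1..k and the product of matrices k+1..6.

5

Adjacent pairs: A_1A_2 = 11·38·35 = 14630; A_2A_3 = 38·35·23 = 30590; A_3A_4 = 35·23·47 = 37835; A_4A_5 = 23·47·26 = 28106; A_5A_6 = 47·26·15 = 18330.
Length 3: A_1..A_3: k=1: 0+30590+11·38·23=40204; k=2: 14630+0+11·35·23=23485 → min 23485 | A_2..A_4: k=2: 0+37835+38·35·47=100345; k=3: 30590+0+38·23·47=71668 → min 71668 | A_3..A_5: k=3: 0+28106+35·23·26=49036; k=4: 37835+0+35·47·26=80605 → min 49036 | A_4..A_6: k=4: 0+18330+23·47·15=34545; k=5: 28106+0+23·26·15=37076 → min 34545.
Length 4: A_1..A_4: k=1: 0+71668+11·38·47=91314; k=2: 14630+37835+11·35·47=70560; k=3: 23485+0+11·23·47=35376 → min 35376 | A_2..A_5: k=2: 0+49036+38·35·26=83616; k=3: 30590+28106+38·23·26=81420; k=4: 71668+0+38·47·26=118104 → min 81420 | A_3..A_6: k=3: 0+34545+35·23·15=46620; k=4: 37835+18330+35·47·15=80840; k=5: 49036+0+35·26·15=62686 → min 46620.
Length 5: A_1..A_5: k=1: 0+81420+11·38·26=92288; k=2: 14630+49036+11·35·26=73676; k=3: 23485+28106+11·23·26=58169; k=4: 35376+0+11·47·26=48818 → min 48818 | A_2..A_6: k=2: 0+46620+38·35·15=66570; k=3: 30590+34545+38·23·15=78245; k=4: 71668+18330+38·47·15=116788; k=5: 81420+0+38·26·15=96240 → min 66570.
Top-level splits: k=1: (A_1..A_1)·(A_2..A_6) → 0+66570+11·38·15 = 72840; k=2: (A_1..A_2)·(A_3..A_6) → 14630+46620+11·35·15 = 67025; k=3: (A_1..A_3)·(A_4..A_6) → 23485+34545+11·23·15 = 61825; k=4: (A_1..A_4)·(A_5..A_6) → 35376+18330+11·47·15 = 61461; k=5: (A_1..A_5)·(A_6..A_6) → 48818+0+11·26·15 = 53108.
Best split is after A_5, i.e. k = 5.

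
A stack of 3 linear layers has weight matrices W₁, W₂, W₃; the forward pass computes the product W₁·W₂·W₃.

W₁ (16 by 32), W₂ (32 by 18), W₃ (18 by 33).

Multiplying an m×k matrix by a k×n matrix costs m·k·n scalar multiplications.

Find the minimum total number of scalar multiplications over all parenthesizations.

18720

Order (W₁·(W₂·W₃)): (W₂·W₃): 32×18 by 18×33 → 32×33, cost 32·18·33 = 19008; (W₁·(W₂·W₃)): 16×32 by 32×33 → 16×33, cost 16·32·33 = 16896; cumulative 35904. Total 35904.
Order ((W₁·W₂)·W₃): (W₁·W₂): 16×32 by 32×18 → 16×18, cost 16·32·18 = 9216; ((W₁·W₂)·W₃): 16×18 by 18×33 → 16×33, cost 16·18·33 = 9504; cumulative 18720. Total 18720.
Minimum: 18720.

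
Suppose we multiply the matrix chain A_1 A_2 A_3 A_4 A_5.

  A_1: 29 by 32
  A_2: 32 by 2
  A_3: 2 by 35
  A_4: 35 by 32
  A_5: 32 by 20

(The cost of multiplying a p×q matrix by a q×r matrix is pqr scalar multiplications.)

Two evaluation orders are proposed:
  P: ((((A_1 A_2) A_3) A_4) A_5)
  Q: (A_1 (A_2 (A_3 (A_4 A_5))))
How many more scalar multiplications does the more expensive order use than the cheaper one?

11286

Order P = ((((A_1 A_2) A_3) A_4) A_5): (A_1 A_2): 29×32 by 32×2 → 29×2, cost 29·32·2 = 1856; ((A_1 A_2) A_3): 29×2 by 2×35 → 29×35, cost 29·2·35 = 2030; cumulative 3886; (((A_1 A_2) A_3) A_4): 29×35 by 35×32 → 29×32, cost 29·35·32 = 32480; cumulative 36366; ((((A_1 A_2) A_3) A_4) A_5): 29×32 by 32×20 → 29×20, cost 29·32·20 = 18560; cumulative 54926. Total 54926.
Order Q = (A_1 (A_2 (A_3 (A_4 A_5)))): (A_4 A_5): 35×32 by 32×20 → 35×20, cost 35·32·20 = 22400; (A_3 (A_4 A_5)): 2×35 by 35×20 → 2×20, cost 2·35·20 = 1400; cumulative 23800; (A_2 (A_3 (A_4 A_5))): 32×2 by 2×20 → 32×20, cost 32·2·20 = 1280; cumulative 25080; (A_1 (A_2 (A_3 (A_4 A_5)))): 29×32 by 32×20 → 29×20, cost 29·32·20 = 18560; cumulative 43640. Total 43640.
Difference: |54926 − 43640| = 11286.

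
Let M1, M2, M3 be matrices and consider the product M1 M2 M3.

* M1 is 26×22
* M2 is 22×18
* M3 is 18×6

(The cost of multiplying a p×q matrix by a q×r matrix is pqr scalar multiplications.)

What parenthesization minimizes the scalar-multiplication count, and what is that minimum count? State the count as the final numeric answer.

(M1 (M2 M3)): cost 5808.
((M1 M2) M3): cost 13104.
Optimal: (M1 (M2 M3)) with cost 5808.

5808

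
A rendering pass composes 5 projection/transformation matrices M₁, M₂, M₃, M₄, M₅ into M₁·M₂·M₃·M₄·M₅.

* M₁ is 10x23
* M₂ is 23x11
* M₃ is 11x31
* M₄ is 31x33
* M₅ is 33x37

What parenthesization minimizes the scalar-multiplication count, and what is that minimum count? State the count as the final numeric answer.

28380

Adjacent pairs: M₁M₂ = 10·23·11 = 2530; M₂M₃ = 23·11·31 = 7843; M₃M₄ = 11·31·33 = 11253; M₄M₅ = 31·33·37 = 37851.
Length 3: M₁..M₃: k=1: 0+7843+10·23·31=14973; k=2: 2530+0+10·11·31=5940 → min 5940 | M₂..M₄: k=2: 0+11253+23·11·33=19602; k=3: 7843+0+23·31·33=31372 → min 19602 | M₃..M₅: k=3: 0+37851+11·31·37=50468; k=4: 11253+0+11·33·37=24684 → min 24684.
Length 4: M₁..M₄: k=1: 0+19602+10·23·33=27192; k=2: 2530+11253+10·11·33=17413; k=3: 5940+0+10·31·33=16170 → min 16170 | M₂..M₅: k=2: 0+24684+23·11·37=34045; k=3: 7843+37851+23·31·37=72075; k=4: 19602+0+23·33·37=47685 → min 34045.
Length 5: M₁..M₅: k=1: 0+34045+10·23·37=42555; k=2: 2530+24684+10·11·37=31284; k=3: 5940+37851+10·31·37=55261; k=4: 16170+0+10·33·37=28380 → min 28380.
Optimal parenthesization: ((((M₁·M₂)·M₃)·M₄)·M₅) with cost 28380.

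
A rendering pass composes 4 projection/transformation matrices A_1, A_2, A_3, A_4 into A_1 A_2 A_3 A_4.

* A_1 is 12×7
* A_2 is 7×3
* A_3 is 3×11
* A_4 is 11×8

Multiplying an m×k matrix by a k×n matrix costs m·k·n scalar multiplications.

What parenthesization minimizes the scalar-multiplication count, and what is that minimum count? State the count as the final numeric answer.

Adjacent pairs: A_1A_2 = 12·7·3 = 252; A_2A_3 = 7·3·11 = 231; A_3A_4 = 3·11·8 = 264.
Length 3: A_1..A_3: k=1: 0+231+12·7·11=1155; k=2: 252+0+12·3·11=648 → min 648 | A_2..A_4: k=2: 0+264+7·3·8=432; k=3: 231+0+7·11·8=847 → min 432.
Length 4: A_1..A_4: k=1: 0+432+12·7·8=1104; k=2: 252+264+12·3·8=804; k=3: 648+0+12·11·8=1704 → min 804.
Optimal parenthesization: ((A_1 A_2) (A_3 A_4)) with cost 804.

804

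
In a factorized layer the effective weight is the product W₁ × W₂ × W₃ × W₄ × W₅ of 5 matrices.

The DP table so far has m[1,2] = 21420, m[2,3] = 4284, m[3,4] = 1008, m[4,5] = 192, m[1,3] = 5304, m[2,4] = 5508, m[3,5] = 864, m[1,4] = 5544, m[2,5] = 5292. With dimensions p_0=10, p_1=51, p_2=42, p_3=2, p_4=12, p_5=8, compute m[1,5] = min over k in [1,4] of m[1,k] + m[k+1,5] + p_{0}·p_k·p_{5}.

m[1,5] = min over k∈[1,4] of m[1,k]+m[k+1,5]+p_{0}·p_k·p_{5}.
k=1: 0 + 5292 + 10·51·8 = 9372; k=2: 21420 + 864 + 10·42·8 = 25644; k=3: 5304 + 192 + 10·2·8 = 5656; k=4: 5544 + 0 + 10·12·8 = 6504.
Minimum: 5656 at k=3.

5656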